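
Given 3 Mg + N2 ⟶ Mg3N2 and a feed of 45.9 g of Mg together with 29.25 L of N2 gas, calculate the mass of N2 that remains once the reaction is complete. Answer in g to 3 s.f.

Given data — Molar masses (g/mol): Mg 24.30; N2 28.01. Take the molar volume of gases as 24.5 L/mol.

15.8 g

n(Mg) = 45.90 / 24.30 = 1.889 mol
n(N2) = 29.25 / 24.5 = 1.194 mol
n/ν for Mg = 1.889/3 = 0.6297
n/ν for N2 = 1.194/1 = 1.194
Smallest n/ν is Mg → limiting reagent.
N2 consumed = (1/3) × 1.889 = 0.6297 mol
N2 remaining = 1.194 − 0.6297 = 0.5643 mol
mass = 0.5643 × 28.01 = 15.81 g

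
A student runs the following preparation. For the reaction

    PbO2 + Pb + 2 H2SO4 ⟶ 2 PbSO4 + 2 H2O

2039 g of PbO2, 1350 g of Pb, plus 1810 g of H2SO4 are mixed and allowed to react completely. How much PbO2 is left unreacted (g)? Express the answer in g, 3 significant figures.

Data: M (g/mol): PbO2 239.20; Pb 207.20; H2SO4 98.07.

481 g

n(PbO2) = 2039 / 239.20 = 8.524 mol
n(Pb) = 1350 / 207.20 = 6.515 mol
n(H2SO4) = 1810 / 98.07 = 18.46 mol
n/ν → PbO2: 8.524, Pb: 6.515, H2SO4: 9.230; Pb is limiting.
PbO2 consumed = (1/1) × 6.515 = 6.515 mol
PbO2 remaining = 8.524 − 6.515 = 2.009 mol
mass = 2.009 × 239.20 = 480.6 g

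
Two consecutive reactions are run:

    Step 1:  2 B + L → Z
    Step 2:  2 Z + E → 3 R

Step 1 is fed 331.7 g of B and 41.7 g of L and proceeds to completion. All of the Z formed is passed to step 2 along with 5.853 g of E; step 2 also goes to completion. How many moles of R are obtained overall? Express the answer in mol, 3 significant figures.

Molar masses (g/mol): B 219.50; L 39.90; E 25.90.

0.678 mol

Step 1:
n(B) = 331.7 / 219.50 = 1.511 mol
n(L) = 41.70 / 39.90 = 1.045 mol
n/ν → B: 0.7555, L: 1.045; B is limiting.
n(Z) produced = (1/2) × 1.511 = 0.7555 mol
Step 2:
n(Z) available = 0.7555 mol
n(E) = 5.853 / 25.90 = 0.2260 mol
n/ν → Z: 0.3778, E: 0.2260; E is limiting.
n(R) = (3/1) × 0.2260 = 0.6780 mol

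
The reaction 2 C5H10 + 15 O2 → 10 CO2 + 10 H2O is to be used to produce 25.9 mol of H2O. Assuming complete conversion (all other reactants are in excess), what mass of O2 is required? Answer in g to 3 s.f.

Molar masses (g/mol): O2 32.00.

n(H2O) = 25.90 mol
n(O2) = (15/10) × 25.90 = 38.85 mol
mass = 38.85 × 32.00 = 1243 g

1240 g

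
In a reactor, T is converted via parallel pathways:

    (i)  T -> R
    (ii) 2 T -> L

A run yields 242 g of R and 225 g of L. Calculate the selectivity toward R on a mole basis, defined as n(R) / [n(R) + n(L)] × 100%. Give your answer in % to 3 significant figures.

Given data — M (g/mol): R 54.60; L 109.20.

68.3 %

n(R) = 242 / 54.60 = 4.432 mol
n(L) = 225 / 109.20 = 2.060 mol
selectivity = 4.432/(4.432+2.060) × 100 = 68.27 %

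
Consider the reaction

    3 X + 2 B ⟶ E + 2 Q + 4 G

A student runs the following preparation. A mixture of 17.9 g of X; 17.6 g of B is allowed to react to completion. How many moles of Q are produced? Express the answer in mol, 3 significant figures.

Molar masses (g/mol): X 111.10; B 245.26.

0.0718 mol

n(X) = 17.90 / 111.10 = 0.1611 mol
n(B) = 17.60 / 245.26 = 0.07176 mol
n/ν for X = 0.1611/3 = 0.05370
n/ν for B = 0.07176/2 = 0.03588
Smallest n/ν is B → limiting reagent.
n(Q) = (2/2) × 0.07176 = 0.07176 mol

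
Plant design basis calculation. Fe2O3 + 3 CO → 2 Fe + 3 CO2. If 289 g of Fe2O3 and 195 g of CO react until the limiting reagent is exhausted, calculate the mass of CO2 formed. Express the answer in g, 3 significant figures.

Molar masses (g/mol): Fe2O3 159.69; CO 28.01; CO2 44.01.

n(Fe2O3) = 289.0 / 159.69 = 1.810 mol
n(CO) = 195.0 / 28.01 = 6.962 mol
n/ν for Fe2O3 = 1.810/1 = 1.810
n/ν for CO = 6.962/3 = 2.321
Smallest n/ν is Fe2O3 → limiting reagent.
n(CO2) = (3/1) × 1.810 = 5.430 mol
mass = 5.430 × 44.01 = 239.0 g

239 g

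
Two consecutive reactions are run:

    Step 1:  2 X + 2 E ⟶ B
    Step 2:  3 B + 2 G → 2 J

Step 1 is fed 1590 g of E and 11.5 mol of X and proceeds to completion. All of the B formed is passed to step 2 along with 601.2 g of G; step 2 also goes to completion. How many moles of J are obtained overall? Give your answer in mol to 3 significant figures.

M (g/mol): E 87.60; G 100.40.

Step 1:
n(E) = 1590 / 87.60 = 18.15 mol
n(X) = 11.50 mol
n/ν for E = 18.15/2 = 9.075
n/ν for X = 11.50/2 = 5.750
Smallest n/ν is X → limiting reagent.
n(B) produced = (1/2) × 11.50 = 5.750 mol
Step 2:
n(B) available = 5.750 mol
n(G) = 601.2 / 100.40 = 5.988 mol
n/ν for B = 5.750/3 = 1.917
n/ν for G = 5.988/2 = 2.994
Smallest n/ν is B → limiting reagent.
n(J) = (2/3) × 5.750 = 3.833 mol

3.83 mol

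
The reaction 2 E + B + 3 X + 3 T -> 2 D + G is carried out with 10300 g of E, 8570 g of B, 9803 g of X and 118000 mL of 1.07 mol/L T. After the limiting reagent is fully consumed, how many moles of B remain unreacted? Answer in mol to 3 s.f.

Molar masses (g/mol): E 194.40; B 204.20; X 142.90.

n(E) = 10300 / 194.40 = 52.98 mol
n(B) = 8570 / 204.20 = 41.97 mol
n(X) = 9803 / 142.90 = 68.60 mol
n(T) = 1.07 × 118000/1000 = 126.3 mol
n/ν → E: 26.49, B: 41.97, X: 22.87, T: 42.10; X is limiting.
B consumed = (1/3) × 68.60 = 22.87 mol
B remaining = 41.97 − 22.87 = 19.10 mol

19.1 mol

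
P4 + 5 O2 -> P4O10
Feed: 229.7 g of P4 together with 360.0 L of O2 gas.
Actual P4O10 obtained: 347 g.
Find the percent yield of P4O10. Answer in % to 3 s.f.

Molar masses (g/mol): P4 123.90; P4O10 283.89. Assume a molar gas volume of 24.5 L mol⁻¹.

65.9 %

n(P4) = 229.7 / 123.90 = 1.854 mol
n(O2) = 360.0 / 24.5 = 14.69 mol
n/ν for P4 = 1.854/1 = 1.854
n/ν for O2 = 14.69/5 = 2.938
Smallest n/ν is P4 → limiting reagent.
theoretical n(P4O10) = (1/1) × 1.854 = 1.854 mol → 526.3 g
% yield = 347 / 526.3 × 100 = 65.93 %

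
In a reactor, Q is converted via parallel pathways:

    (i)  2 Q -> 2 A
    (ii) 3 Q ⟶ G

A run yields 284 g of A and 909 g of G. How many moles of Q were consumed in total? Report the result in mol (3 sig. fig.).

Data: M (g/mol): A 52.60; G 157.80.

22.7 mol

n(A) = 284 / 52.60 = 5.399 mol
n(G) = 909 / 157.80 = 5.760 mol
n(Q) via (i) = (2/2)×5.399 = 5.399 mol
n(Q) via (ii) = (3/1)×5.760 = 17.28 mol
total n(Q) = 5.399 + 17.28 = 22.68 mol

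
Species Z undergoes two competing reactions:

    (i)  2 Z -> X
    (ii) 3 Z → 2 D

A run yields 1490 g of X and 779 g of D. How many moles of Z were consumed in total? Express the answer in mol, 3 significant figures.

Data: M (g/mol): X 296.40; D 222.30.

15.3 mol

n(X) = 1490 / 296.40 = 5.027 mol
n(D) = 779 / 222.30 = 3.504 mol
n(Z) via (i) = (2/1)×5.027 = 10.05 mol
n(Z) via (ii) = (3/2)×3.504 = 5.256 mol
total n(Z) = 10.05 + 5.256 = 15.31 mol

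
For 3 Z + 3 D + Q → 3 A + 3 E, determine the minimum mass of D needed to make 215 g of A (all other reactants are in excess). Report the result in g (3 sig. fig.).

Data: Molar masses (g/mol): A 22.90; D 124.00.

n(A) = 215 / 22.90 = 9.389 mol
n(D) = (3/3) × 9.389 = 9.389 mol
mass = 9.389 × 124.00 = 1164 g

1160 g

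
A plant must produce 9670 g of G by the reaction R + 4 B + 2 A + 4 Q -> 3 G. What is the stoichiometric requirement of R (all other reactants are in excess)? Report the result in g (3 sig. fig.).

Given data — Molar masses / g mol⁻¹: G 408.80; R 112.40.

n(G) = 9670 / 408.80 = 23.65 mol
n(R) = (1/3) × 23.65 = 7.883 mol
mass = 7.883 × 112.40 = 886.0 g

886 g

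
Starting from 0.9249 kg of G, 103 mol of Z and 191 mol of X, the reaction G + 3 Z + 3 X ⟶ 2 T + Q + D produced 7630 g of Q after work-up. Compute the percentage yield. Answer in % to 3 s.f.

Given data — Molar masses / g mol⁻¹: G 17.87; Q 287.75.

77.2 %

n(G) = 0.9249×1000 / 17.87 = 51.76 mol
n(Z) = 103.0 mol
n(X) = 191.0 mol
n/ν for G = 51.76/1 = 51.76
n/ν for Z = 103.0/3 = 34.33
n/ν for X = 191.0/3 = 63.67
Smallest n/ν is Z → limiting reagent.
theoretical n(Q) = (1/3) × 103.0 = 34.33 mol → 9878 g
% yield = 7630 / 9878 × 100 = 77.24 %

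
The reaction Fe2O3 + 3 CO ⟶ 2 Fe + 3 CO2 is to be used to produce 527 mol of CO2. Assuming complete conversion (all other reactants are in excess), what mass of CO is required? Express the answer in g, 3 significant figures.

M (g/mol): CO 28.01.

14800 g

n(CO2) = 527.0 mol
n(CO) = (3/3) × 527.0 = 527.0 mol
mass = 527.0 × 28.01 = 14760 g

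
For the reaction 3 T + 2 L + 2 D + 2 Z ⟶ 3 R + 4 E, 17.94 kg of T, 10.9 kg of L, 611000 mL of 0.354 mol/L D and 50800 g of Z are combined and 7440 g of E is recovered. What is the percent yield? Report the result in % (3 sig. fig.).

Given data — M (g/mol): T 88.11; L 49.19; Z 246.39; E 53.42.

51.3 %

n(T) = 17.94×1000 / 88.11 = 203.6 mol
n(L) = 10.90×1000 / 49.19 = 221.6 mol
n(D) = 0.354 × 611000/1000 = 216.3 mol
n(Z) = 50800 / 246.39 = 206.2 mol
n/ν for T = 203.6/3 = 67.87
n/ν for L = 221.6/2 = 110.8
n/ν for D = 216.3/2 = 108.2
n/ν for Z = 206.2/2 = 103.1
Smallest n/ν is T → limiting reagent.
theoretical n(E) = (4/3) × 203.6 = 271.5 mol → 14500 g
% yield = 7440 / 14500 × 100 = 51.31 %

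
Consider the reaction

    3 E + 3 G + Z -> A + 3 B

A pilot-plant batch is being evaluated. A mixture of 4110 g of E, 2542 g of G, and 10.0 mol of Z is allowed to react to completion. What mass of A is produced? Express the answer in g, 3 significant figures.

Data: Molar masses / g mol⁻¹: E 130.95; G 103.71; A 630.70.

n(E) = 4110 / 130.95 = 31.39 mol
n(G) = 2542 / 103.71 = 24.51 mol
n(Z) = 10.00 mol
n/ν for E = 31.39/3 = 10.46
n/ν for G = 24.51/3 = 8.170
n/ν for Z = 10.00/1 = 10.00
Smallest n/ν is G → limiting reagent.
n(A) = (1/3) × 24.51 = 8.170 mol
mass = 8.170 × 630.70 = 5153 g

5150 g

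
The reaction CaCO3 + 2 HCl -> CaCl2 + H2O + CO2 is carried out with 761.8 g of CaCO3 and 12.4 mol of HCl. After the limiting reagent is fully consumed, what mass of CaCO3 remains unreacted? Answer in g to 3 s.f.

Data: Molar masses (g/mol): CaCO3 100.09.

141 g

n(CaCO3) = 761.8 / 100.09 = 7.611 mol
n(HCl) = 12.40 mol
n/ν for CaCO3 = 7.611/1 = 7.611
n/ν for HCl = 12.40/2 = 6.200
Smallest n/ν is HCl → limiting reagent.
CaCO3 consumed = (1/2) × 12.40 = 6.200 mol
CaCO3 remaining = 7.611 − 6.200 = 1.411 mol
mass = 1.411 × 100.09 = 141.2 g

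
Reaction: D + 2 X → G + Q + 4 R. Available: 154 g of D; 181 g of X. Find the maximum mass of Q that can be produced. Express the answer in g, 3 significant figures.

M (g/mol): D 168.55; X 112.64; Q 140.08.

113 g

n(D) = 154.0 / 168.55 = 0.9137 mol
n(X) = 181.0 / 112.64 = 1.607 mol
n/ν for D = 0.9137/1 = 0.9137
n/ν for X = 1.607/2 = 0.8035
Smallest n/ν is X → limiting reagent.
n(Q) = (1/2) × 1.607 = 0.8035 mol
mass = 0.8035 × 140.08 = 112.6 g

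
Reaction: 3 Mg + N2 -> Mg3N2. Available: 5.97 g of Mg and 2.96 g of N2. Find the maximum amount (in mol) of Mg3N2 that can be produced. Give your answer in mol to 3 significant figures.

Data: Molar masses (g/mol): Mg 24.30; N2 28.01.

n(Mg) = 5.970 / 24.30 = 0.2457 mol
n(N2) = 2.960 / 28.01 = 0.1057 mol
n/ν for Mg = 0.2457/3 = 0.08190
n/ν for N2 = 0.1057/1 = 0.1057
Smallest n/ν is Mg → limiting reagent.
n(Mg3N2) = (1/3) × 0.2457 = 0.08190 mol

0.0819 mol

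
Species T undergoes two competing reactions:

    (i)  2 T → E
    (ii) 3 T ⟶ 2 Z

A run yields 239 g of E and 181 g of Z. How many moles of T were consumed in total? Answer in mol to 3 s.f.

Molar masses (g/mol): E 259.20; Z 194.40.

n(E) = 239 / 259.20 = 0.9221 mol
n(Z) = 181 / 194.40 = 0.9311 mol
n(T) via (i) = (2/1)×0.9221 = 1.844 mol
n(T) via (ii) = (3/2)×0.9311 = 1.397 mol
total n(T) = 1.844 + 1.397 = 3.241 mol

3.24 mol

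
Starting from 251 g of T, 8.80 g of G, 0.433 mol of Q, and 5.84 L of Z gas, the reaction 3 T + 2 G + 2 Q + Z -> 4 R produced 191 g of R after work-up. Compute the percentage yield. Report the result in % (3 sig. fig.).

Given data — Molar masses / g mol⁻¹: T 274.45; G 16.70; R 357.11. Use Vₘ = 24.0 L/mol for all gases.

61.8 %

n(T) = 251.0 / 274.45 = 0.9146 mol
n(G) = 8.800 / 16.70 = 0.5269 mol
n(Q) = 0.4330 mol
n(Z) = 5.840 / 24.0 = 0.2433 mol
n/ν for T = 0.9146/3 = 0.3049
n/ν for G = 0.5269/2 = 0.2635
n/ν for Q = 0.4330/2 = 0.2165
n/ν for Z = 0.2433/1 = 0.2433
Smallest n/ν is Q → limiting reagent.
theoretical n(R) = (4/2) × 0.4330 = 0.8660 mol → 309.3 g
% yield = 191 / 309.3 × 100 = 61.75 %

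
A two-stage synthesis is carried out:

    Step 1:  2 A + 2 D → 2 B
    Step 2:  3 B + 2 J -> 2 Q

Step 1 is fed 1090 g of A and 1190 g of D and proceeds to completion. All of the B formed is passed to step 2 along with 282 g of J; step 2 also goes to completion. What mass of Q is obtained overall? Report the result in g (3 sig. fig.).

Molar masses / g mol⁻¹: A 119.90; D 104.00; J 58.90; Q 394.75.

1890 g

Step 1:
n(A) = 1090 / 119.90 = 9.091 mol
n(D) = 1190 / 104.00 = 11.44 mol
n/ν → A: 4.546, D: 5.720; A is limiting.
n(B) produced = (2/2) × 9.091 = 9.091 mol
Step 2:
n(B) available = 9.091 mol
n(J) = 282.0 / 58.90 = 4.788 mol
n/ν → B: 3.030, J: 2.394; J is limiting.
n(Q) = (2/2) × 4.788 = 4.788 mol
mass = 4.788 × 394.75 = 1890 g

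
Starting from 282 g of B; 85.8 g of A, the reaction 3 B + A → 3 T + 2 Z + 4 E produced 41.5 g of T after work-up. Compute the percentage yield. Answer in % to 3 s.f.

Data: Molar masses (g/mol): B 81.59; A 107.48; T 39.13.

n(B) = 282.0 / 81.59 = 3.456 mol
n(A) = 85.80 / 107.48 = 0.7983 mol
n/ν → B: 1.152, A: 0.7983; A is limiting.
theoretical n(T) = (3/1) × 0.7983 = 2.395 mol → 93.72 g
% yield = 41.5 / 93.72 × 100 = 44.28 %

44.3 %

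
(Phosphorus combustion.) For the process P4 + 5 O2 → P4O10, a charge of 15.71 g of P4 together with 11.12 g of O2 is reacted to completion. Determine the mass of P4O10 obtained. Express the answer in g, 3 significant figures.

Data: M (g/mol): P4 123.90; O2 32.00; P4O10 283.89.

n(P4) = 15.71 / 123.90 = 0.1268 mol
n(O2) = 11.12 / 32.00 = 0.3475 mol
n/ν for P4 = 0.1268/1 = 0.1268
n/ν for O2 = 0.3475/5 = 0.06950
Smallest n/ν is O2 → limiting reagent.
n(P4O10) = (1/5) × 0.3475 = 0.06950 mol
mass = 0.06950 × 283.89 = 19.73 g

19.7 g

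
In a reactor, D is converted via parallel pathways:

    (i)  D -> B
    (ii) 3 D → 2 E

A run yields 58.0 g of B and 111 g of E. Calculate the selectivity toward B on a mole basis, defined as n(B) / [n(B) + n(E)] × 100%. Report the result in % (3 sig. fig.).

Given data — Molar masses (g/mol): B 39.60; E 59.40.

43.9 %

n(B) = 58.0 / 39.60 = 1.465 mol
n(E) = 111 / 59.40 = 1.869 mol
selectivity = 1.465/(1.465+1.869) × 100 = 43.94 %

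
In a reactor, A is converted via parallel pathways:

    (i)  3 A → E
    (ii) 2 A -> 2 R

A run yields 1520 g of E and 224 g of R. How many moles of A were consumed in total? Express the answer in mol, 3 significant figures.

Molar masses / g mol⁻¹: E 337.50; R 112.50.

15.5 mol

n(E) = 1520 / 337.50 = 4.504 mol
n(R) = 224 / 112.50 = 1.991 mol
n(A) via (i) = (3/1)×4.504 = 13.51 mol
n(A) via (ii) = (2/2)×1.991 = 1.991 mol
total n(A) = 13.51 + 1.991 = 15.50 mol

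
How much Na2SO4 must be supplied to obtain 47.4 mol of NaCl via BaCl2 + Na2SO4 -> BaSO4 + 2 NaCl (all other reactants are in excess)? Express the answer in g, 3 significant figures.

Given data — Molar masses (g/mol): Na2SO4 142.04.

n(NaCl) = 47.40 mol
n(Na2SO4) = (1/2) × 47.40 = 23.70 mol
mass = 23.70 × 142.04 = 3366 g

3370 g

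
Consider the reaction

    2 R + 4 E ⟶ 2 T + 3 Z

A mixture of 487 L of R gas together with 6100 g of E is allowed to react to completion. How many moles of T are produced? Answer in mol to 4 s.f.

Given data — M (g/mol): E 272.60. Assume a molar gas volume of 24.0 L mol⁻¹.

11.19 mol

n(R) = 487.0 / 24.0 = 20.29 mol
n(E) = 6100 / 272.60 = 22.38 mol
n/ν for R = 20.29/2 = 10.15
n/ν for E = 22.38/4 = 5.595
Smallest n/ν is E → limiting reagent.
n(T) = (2/4) × 22.38 = 11.19 mol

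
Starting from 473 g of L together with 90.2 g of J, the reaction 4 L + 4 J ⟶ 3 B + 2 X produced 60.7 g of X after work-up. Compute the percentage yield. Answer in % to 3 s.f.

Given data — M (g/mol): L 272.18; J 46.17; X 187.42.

37.3 %

n(L) = 473.0 / 272.18 = 1.738 mol
n(J) = 90.20 / 46.17 = 1.954 mol
n/ν → L: 0.4345, J: 0.4885; L is limiting.
theoretical n(X) = (2/4) × 1.738 = 0.8690 mol → 162.9 g
% yield = 60.7 / 162.9 × 100 = 37.26 %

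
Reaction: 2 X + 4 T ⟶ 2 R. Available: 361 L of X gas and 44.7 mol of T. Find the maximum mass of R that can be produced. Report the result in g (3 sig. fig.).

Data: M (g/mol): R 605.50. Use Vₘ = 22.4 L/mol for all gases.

n(X) = 361.0 / 22.4 = 16.12 mol
n(T) = 44.70 mol
n/ν → X: 8.060, T: 11.18; X is limiting.
n(R) = (2/2) × 16.12 = 16.12 mol
mass = 16.12 × 605.50 = 9761 g

9760 g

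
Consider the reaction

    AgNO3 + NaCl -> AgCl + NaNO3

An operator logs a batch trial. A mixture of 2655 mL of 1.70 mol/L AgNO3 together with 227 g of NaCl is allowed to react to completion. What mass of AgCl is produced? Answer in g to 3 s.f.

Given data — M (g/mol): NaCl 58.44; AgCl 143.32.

557 g

n(AgNO3) = 1.70 × 2655/1000 = 4.514 mol
n(NaCl) = 227.0 / 58.44 = 3.884 mol
n/ν → AgNO3: 4.514, NaCl: 3.884; NaCl is limiting.
n(AgCl) = (1/1) × 3.884 = 3.884 mol
mass = 3.884 × 143.32 = 556.7 g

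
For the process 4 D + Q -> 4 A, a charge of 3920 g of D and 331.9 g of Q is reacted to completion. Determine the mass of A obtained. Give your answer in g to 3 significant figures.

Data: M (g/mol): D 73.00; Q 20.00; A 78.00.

n(D) = 3920 / 73.00 = 53.70 mol
n(Q) = 331.9 / 20.00 = 16.60 mol
n/ν for D = 53.70/4 = 13.43
n/ν for Q = 16.60/1 = 16.60
Smallest n/ν is D → limiting reagent.
n(A) = (4/4) × 53.70 = 53.70 mol
mass = 53.70 × 78.00 = 4189 g

4190 g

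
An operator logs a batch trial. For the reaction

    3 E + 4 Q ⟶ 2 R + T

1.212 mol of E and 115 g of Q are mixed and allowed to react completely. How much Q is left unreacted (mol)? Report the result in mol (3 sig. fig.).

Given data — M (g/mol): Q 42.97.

n(E) = 1.212 mol
n(Q) = 115.0 / 42.97 = 2.676 mol
n/ν for E = 1.212/3 = 0.4040
n/ν for Q = 2.676/4 = 0.6690
Smallest n/ν is E → limiting reagent.
Q consumed = (4/3) × 1.212 = 1.616 mol
Q remaining = 2.676 − 1.616 = 1.060 mol

1.06 mol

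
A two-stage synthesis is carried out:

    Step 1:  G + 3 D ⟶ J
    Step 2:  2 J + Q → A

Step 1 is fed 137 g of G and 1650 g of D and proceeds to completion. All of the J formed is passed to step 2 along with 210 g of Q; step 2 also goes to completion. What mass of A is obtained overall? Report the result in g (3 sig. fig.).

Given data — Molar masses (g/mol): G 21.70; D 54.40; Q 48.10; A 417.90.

Step 1:
n(G) = 137.0 / 21.70 = 6.313 mol
n(D) = 1650 / 54.40 = 30.33 mol
n/ν → G: 6.313, D: 10.11; G is limiting.
n(J) produced = (1/1) × 6.313 = 6.313 mol
Step 2:
n(J) available = 6.313 mol
n(Q) = 210.0 / 48.10 = 4.366 mol
n/ν → J: 3.157, Q: 4.366; J is limiting.
n(A) = (1/2) × 6.313 = 3.157 mol
mass = 3.157 × 417.90 = 1319 g

1320 g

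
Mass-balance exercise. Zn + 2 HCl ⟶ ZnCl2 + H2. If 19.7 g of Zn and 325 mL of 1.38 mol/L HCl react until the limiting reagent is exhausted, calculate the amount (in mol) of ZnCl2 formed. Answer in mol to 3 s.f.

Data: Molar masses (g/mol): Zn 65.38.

0.224 mol

n(Zn) = 19.70 / 65.38 = 0.3013 mol
n(HCl) = 1.38 × 325.0/1000 = 0.4485 mol
n/ν for Zn = 0.3013/1 = 0.3013
n/ν for HCl = 0.4485/2 = 0.2243
Smallest n/ν is HCl → limiting reagent.
n(ZnCl2) = (1/2) × 0.4485 = 0.2243 mol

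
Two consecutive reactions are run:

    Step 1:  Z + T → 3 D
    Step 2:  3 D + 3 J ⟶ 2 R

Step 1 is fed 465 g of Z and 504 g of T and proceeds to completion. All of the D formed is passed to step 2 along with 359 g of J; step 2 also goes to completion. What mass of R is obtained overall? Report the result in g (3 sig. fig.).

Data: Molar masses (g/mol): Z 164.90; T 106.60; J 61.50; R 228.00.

Step 1:
n(Z) = 465.0 / 164.90 = 2.820 mol
n(T) = 504.0 / 106.60 = 4.728 mol
n/ν for Z = 2.820/1 = 2.820
n/ν for T = 4.728/1 = 4.728
Smallest n/ν is Z → limiting reagent.
n(D) produced = (3/1) × 2.820 = 8.460 mol
Step 2:
n(D) available = 8.460 mol
n(J) = 359.0 / 61.50 = 5.837 mol
n/ν for D = 8.460/3 = 2.820
n/ν for J = 5.837/3 = 1.946
Smallest n/ν is J → limiting reagent.
n(R) = (2/3) × 5.837 = 3.891 mol
mass = 3.891 × 228.00 = 887.1 g

887 g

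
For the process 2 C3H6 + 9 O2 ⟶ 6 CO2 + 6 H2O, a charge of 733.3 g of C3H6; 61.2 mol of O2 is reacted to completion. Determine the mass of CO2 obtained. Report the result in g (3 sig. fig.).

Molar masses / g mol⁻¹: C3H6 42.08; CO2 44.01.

1800 g

n(C3H6) = 733.3 / 42.08 = 17.43 mol
n(O2) = 61.20 mol
n/ν → C3H6: 8.715, O2: 6.800; O2 is limiting.
n(CO2) = (6/9) × 61.20 = 40.80 mol
mass = 40.80 × 44.01 = 1796 g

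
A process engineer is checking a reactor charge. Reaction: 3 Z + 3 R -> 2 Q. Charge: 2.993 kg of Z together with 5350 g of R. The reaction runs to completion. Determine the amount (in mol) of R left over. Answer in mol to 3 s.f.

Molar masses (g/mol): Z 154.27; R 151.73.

n(Z) = 2.993×1000 / 154.27 = 19.40 mol
n(R) = 5350 / 151.73 = 35.26 mol
n/ν → Z: 6.467, R: 11.75; Z is limiting.
R consumed = (3/3) × 19.40 = 19.40 mol
R remaining = 35.26 − 19.40 = 15.86 mol

15.9 mol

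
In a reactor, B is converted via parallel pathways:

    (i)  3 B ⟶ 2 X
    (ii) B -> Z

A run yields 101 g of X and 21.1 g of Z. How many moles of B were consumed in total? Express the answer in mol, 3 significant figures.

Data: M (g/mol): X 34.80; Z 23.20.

n(X) = 101 / 34.80 = 2.902 mol
n(Z) = 21.1 / 23.20 = 0.9095 mol
n(B) via (i) = (3/2)×2.902 = 4.353 mol
n(B) via (ii) = (1/1)×0.9095 = 0.9095 mol
total n(B) = 4.353 + 0.9095 = 5.263 mol

5.26 mol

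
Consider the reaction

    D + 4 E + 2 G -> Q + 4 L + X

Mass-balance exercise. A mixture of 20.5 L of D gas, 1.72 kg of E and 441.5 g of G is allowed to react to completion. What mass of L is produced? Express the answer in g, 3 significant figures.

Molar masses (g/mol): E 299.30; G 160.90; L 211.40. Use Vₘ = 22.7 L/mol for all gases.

764 g

n(D) = 20.50 / 22.7 = 0.9031 mol
n(E) = 1.720×1000 / 299.30 = 5.747 mol
n(G) = 441.5 / 160.90 = 2.744 mol
n/ν → D: 0.9031, E: 1.437, G: 1.372; D is limiting.
n(L) = (4/1) × 0.9031 = 3.612 mol
mass = 3.612 × 211.40 = 763.6 g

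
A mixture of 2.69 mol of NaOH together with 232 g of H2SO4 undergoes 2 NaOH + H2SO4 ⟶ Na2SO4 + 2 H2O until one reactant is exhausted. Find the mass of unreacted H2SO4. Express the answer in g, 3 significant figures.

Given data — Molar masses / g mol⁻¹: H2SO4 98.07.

100 g

n(NaOH) = 2.690 mol
n(H2SO4) = 232.0 / 98.07 = 2.366 mol
n/ν for NaOH = 2.690/2 = 1.345
n/ν for H2SO4 = 2.366/1 = 2.366
Smallest n/ν is NaOH → limiting reagent.
H2SO4 consumed = (1/2) × 2.690 = 1.345 mol
H2SO4 remaining = 2.366 − 1.345 = 1.021 mol
mass = 1.021 × 98.07 = 100.1 g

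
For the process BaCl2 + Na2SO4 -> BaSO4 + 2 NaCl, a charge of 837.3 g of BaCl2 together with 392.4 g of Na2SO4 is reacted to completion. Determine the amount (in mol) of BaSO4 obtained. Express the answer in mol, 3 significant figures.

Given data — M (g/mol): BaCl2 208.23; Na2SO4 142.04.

2.76 mol

n(BaCl2) = 837.3 / 208.23 = 4.021 mol
n(Na2SO4) = 392.4 / 142.04 = 2.763 mol
n/ν for BaCl2 = 4.021/1 = 4.021
n/ν for Na2SO4 = 2.763/1 = 2.763
Smallest n/ν is Na2SO4 → limiting reagent.
n(BaSO4) = (1/1) × 2.763 = 2.763 mol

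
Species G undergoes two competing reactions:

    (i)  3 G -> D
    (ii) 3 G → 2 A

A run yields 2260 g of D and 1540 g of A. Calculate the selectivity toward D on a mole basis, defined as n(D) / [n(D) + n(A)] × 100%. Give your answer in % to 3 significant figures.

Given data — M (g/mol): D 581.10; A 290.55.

42.3 %

n(D) = 2260 / 581.10 = 3.889 mol
n(A) = 1540 / 290.55 = 5.300 mol
selectivity = 3.889/(3.889+5.300) × 100 = 42.32 %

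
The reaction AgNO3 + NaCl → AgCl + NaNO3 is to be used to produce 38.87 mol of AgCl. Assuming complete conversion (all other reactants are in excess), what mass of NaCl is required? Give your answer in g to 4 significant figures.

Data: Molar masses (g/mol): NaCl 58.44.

n(AgCl) = 38.87 mol
n(NaCl) = (1/1) × 38.87 = 38.87 mol
mass = 38.87 × 58.44 = 2272 g

2272 g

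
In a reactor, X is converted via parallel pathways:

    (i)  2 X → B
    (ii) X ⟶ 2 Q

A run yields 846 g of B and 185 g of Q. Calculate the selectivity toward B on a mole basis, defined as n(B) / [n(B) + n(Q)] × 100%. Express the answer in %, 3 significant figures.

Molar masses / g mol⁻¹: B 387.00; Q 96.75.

53.3 %

n(B) = 846 / 387.00 = 2.186 mol
n(Q) = 185 / 96.75 = 1.912 mol
selectivity = 2.186/(2.186+1.912) × 100 = 53.34 %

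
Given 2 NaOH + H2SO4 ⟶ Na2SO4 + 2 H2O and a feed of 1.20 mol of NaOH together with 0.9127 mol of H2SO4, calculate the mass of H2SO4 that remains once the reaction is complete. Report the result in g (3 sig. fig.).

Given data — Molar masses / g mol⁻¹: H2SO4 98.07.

n(NaOH) = 1.200 mol
n(H2SO4) = 0.9127 mol
n/ν for NaOH = 1.200/2 = 0.6000
n/ν for H2SO4 = 0.9127/1 = 0.9127
Smallest n/ν is NaOH → limiting reagent.
H2SO4 consumed = (1/2) × 1.200 = 0.6000 mol
H2SO4 remaining = 0.9127 − 0.6000 = 0.3127 mol
mass = 0.3127 × 98.07 = 30.67 g

30.7 g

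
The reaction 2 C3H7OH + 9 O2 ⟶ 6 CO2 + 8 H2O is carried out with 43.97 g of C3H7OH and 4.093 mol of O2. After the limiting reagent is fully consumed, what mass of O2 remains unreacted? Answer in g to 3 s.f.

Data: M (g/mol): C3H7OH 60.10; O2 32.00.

25.6 g

n(C3H7OH) = 43.97 / 60.10 = 0.7316 mol
n(O2) = 4.093 mol
n/ν for C3H7OH = 0.7316/2 = 0.3658
n/ν for O2 = 4.093/9 = 0.4548
Smallest n/ν is C3H7OH → limiting reagent.
O2 consumed = (9/2) × 0.7316 = 3.292 mol
O2 remaining = 4.093 − 3.292 = 0.8010 mol
mass = 0.8010 × 32.00 = 25.63 g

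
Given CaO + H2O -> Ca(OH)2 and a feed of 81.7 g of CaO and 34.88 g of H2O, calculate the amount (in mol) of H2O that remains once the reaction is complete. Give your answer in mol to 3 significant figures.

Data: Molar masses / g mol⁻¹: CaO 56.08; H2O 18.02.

n(CaO) = 81.70 / 56.08 = 1.457 mol
n(H2O) = 34.88 / 18.02 = 1.936 mol
n/ν for CaO = 1.457/1 = 1.457
n/ν for H2O = 1.936/1 = 1.936
Smallest n/ν is CaO → limiting reagent.
H2O consumed = (1/1) × 1.457 = 1.457 mol
H2O remaining = 1.936 − 1.457 = 0.4790 mol

0.479 mol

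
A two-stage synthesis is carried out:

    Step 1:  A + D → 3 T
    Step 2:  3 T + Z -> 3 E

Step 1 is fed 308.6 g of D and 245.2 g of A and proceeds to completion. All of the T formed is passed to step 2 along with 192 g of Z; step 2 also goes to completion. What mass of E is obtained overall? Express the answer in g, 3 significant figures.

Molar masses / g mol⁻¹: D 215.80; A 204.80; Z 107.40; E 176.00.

632 g

Step 1:
n(D) = 308.6 / 215.80 = 1.430 mol
n(A) = 245.2 / 204.80 = 1.197 mol
n/ν → D: 1.430, A: 1.197; A is limiting.
n(T) produced = (3/1) × 1.197 = 3.591 mol
Step 2:
n(T) available = 3.591 mol
n(Z) = 192.0 / 107.40 = 1.788 mol
n/ν → T: 1.197, Z: 1.788; T is limiting.
n(E) = (3/3) × 3.591 = 3.591 mol
mass = 3.591 × 176.00 = 632.0 g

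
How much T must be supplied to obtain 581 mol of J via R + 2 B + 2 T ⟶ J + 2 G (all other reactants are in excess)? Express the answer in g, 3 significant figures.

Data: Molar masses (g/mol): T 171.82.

n(J) = 581.0 mol
n(T) = (2/1) × 581.0 = 1162 mol
mass = 1162 × 171.82 = 199700 g

200000 g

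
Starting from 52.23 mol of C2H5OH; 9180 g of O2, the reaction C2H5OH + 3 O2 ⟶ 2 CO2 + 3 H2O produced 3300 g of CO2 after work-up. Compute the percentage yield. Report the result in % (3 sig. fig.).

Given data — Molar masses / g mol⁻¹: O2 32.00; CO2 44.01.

n(C2H5OH) = 52.23 mol
n(O2) = 9180 / 32.00 = 286.9 mol
n/ν for C2H5OH = 52.23/1 = 52.23
n/ν for O2 = 286.9/3 = 95.63
Smallest n/ν is C2H5OH → limiting reagent.
theoretical n(CO2) = (2/1) × 52.23 = 104.5 mol → 4599 g
% yield = 3300 / 4599 × 100 = 71.75 %

71.8 %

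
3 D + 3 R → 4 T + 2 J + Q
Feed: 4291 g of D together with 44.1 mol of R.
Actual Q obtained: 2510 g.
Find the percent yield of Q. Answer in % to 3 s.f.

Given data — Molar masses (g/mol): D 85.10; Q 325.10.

n(D) = 4291 / 85.10 = 50.42 mol
n(R) = 44.10 mol
n/ν for D = 50.42/3 = 16.81
n/ν for R = 44.10/3 = 14.70
Smallest n/ν is R → limiting reagent.
theoretical n(Q) = (1/3) × 44.10 = 14.70 mol → 4779 g
% yield = 2510 / 4779 × 100 = 52.52 %

52.5 %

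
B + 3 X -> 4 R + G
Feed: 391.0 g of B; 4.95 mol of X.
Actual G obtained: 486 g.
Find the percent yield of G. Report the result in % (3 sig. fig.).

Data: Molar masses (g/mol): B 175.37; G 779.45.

n(B) = 391.0 / 175.37 = 2.230 mol
n(X) = 4.950 mol
n/ν → B: 2.230, X: 1.650; X is limiting.
theoretical n(G) = (1/3) × 4.950 = 1.650 mol → 1286 g
% yield = 486 / 1286 × 100 = 37.79 %

37.8 %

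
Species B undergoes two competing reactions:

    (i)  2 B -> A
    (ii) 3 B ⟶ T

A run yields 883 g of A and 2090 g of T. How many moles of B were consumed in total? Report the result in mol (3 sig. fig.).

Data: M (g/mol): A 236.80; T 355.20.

25.1 mol

n(A) = 883 / 236.80 = 3.729 mol
n(T) = 2090 / 355.20 = 5.884 mol
n(B) via (i) = (2/1)×3.729 = 7.458 mol
n(B) via (ii) = (3/1)×5.884 = 17.65 mol
total n(B) = 7.458 + 17.65 = 25.11 mol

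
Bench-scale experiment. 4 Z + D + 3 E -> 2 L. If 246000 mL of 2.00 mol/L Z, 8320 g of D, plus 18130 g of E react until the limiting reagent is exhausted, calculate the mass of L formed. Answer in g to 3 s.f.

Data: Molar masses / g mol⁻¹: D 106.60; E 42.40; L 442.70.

n(Z) = 2.00 × 246000/1000 = 492.0 mol
n(D) = 8320 / 106.60 = 78.05 mol
n(E) = 18130 / 42.40 = 427.6 mol
n/ν for Z = 492.0/4 = 123.0
n/ν for D = 78.05/1 = 78.05
n/ν for E = 427.6/3 = 142.5
Smallest n/ν is D → limiting reagent.
n(L) = (2/1) × 78.05 = 156.1 mol
mass = 156.1 × 442.70 = 69110 g

69100 g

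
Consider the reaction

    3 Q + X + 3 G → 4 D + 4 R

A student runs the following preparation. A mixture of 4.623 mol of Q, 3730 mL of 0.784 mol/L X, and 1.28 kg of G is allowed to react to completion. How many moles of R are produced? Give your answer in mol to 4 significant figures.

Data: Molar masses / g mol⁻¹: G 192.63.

6.164 mol

n(Q) = 4.623 mol
n(X) = 0.784 × 3730/1000 = 2.924 mol
n(G) = 1.280×1000 / 192.63 = 6.645 mol
n/ν → Q: 1.541, X: 2.924, G: 2.215; Q is limiting.
n(R) = (4/3) × 4.623 = 6.164 mol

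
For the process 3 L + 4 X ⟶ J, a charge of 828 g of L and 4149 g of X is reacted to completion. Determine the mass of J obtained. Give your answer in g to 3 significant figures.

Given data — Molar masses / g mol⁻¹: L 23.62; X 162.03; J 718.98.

n(L) = 828.0 / 23.62 = 35.06 mol
n(X) = 4149 / 162.03 = 25.61 mol
n/ν → L: 11.69, X: 6.403; X is limiting.
n(J) = (1/4) × 25.61 = 6.403 mol
mass = 6.403 × 718.98 = 4604 g

4600 g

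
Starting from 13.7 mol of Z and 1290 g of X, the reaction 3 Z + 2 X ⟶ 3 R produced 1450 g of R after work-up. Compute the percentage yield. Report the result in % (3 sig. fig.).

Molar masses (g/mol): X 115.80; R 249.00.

n(Z) = 13.70 mol
n(X) = 1290 / 115.80 = 11.14 mol
n/ν for Z = 13.70/3 = 4.567
n/ν for X = 11.14/2 = 5.570
Smallest n/ν is Z → limiting reagent.
theoretical n(R) = (3/3) × 13.70 = 13.70 mol → 3411 g
% yield = 1450 / 3411 × 100 = 42.51 %

42.5 %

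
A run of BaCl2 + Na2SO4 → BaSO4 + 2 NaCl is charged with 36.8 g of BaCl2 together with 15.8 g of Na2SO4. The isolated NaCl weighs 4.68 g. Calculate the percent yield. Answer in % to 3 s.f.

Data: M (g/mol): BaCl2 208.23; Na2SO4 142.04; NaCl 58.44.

n(BaCl2) = 36.80 / 208.23 = 0.1767 mol
n(Na2SO4) = 15.80 / 142.04 = 0.1112 mol
n/ν → BaCl2: 0.1767, Na2SO4: 0.1112; Na2SO4 is limiting.
theoretical n(NaCl) = (2/1) × 0.1112 = 0.2224 mol → 13.00 g
% yield = 4.68 / 13.00 × 100 = 36.00 %

36.0 %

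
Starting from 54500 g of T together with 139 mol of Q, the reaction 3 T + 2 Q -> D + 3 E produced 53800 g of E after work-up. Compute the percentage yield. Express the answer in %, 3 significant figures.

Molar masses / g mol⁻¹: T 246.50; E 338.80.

76.2 %

n(T) = 54500 / 246.50 = 221.1 mol
n(Q) = 139.0 mol
n/ν → T: 73.70, Q: 69.50; Q is limiting.
theoretical n(E) = (3/2) × 139.0 = 208.5 mol → 70640 g
% yield = 53800 / 70640 × 100 = 76.16 %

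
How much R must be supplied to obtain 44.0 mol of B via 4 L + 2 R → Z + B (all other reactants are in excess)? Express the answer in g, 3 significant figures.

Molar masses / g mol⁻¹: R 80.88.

7120 g

n(B) = 44.00 mol
n(R) = (2/1) × 44.00 = 88.00 mol
mass = 88.00 × 80.88 = 7117 g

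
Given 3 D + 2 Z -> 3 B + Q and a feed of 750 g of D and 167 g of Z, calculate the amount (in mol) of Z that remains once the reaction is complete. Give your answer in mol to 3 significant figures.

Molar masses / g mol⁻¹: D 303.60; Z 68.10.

0.805 mol

n(D) = 750.0 / 303.60 = 2.470 mol
n(Z) = 167.0 / 68.10 = 2.452 mol
n/ν → D: 0.8233, Z: 1.226; D is limiting.
Z consumed = (2/3) × 2.470 = 1.647 mol
Z remaining = 2.452 − 1.647 = 0.8050 mol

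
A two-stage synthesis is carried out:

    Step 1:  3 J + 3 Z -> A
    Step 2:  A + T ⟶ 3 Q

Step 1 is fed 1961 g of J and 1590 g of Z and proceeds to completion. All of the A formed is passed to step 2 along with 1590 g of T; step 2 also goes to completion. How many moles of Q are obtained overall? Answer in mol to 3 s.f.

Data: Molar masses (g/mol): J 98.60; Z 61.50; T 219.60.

Step 1:
n(J) = 1961 / 98.60 = 19.89 mol
n(Z) = 1590 / 61.50 = 25.85 mol
n/ν for J = 19.89/3 = 6.630
n/ν for Z = 25.85/3 = 8.617
Smallest n/ν is J → limiting reagent.
n(A) produced = (1/3) × 19.89 = 6.630 mol
Step 2:
n(A) available = 6.630 mol
n(T) = 1590 / 219.60 = 7.240 mol
n/ν for A = 6.630/1 = 6.630
n/ν for T = 7.240/1 = 7.240
Smallest n/ν is A → limiting reagent.
n(Q) = (3/1) × 6.630 = 19.89 mol

19.9 mol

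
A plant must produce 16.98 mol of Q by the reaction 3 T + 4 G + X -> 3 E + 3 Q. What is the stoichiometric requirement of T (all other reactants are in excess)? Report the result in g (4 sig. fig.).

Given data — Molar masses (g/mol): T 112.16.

1904 g

n(Q) = 16.98 mol
n(T) = (3/3) × 16.98 = 16.98 mol
mass = 16.98 × 112.16 = 1904 g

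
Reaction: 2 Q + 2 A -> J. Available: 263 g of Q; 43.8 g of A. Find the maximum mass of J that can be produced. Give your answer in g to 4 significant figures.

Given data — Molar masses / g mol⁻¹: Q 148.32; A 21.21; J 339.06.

300.6 g

n(Q) = 263.0 / 148.32 = 1.773 mol
n(A) = 43.80 / 21.21 = 2.065 mol
n/ν for Q = 1.773/2 = 0.8865
n/ν for A = 2.065/2 = 1.033
Smallest n/ν is Q → limiting reagent.
n(J) = (1/2) × 1.773 = 0.8865 mol
mass = 0.8865 × 339.06 = 300.6 g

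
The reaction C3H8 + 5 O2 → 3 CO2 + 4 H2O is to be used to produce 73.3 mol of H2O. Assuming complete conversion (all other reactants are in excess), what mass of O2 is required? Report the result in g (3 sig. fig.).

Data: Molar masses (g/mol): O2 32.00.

2930 g

n(H2O) = 73.30 mol
n(O2) = (5/4) × 73.30 = 91.63 mol
mass = 91.63 × 32.00 = 2932 g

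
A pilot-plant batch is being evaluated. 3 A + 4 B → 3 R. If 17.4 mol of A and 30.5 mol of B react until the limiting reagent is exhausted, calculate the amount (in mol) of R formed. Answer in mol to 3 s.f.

17.4 mol

n(A) = 17.40 mol
n(B) = 30.50 mol
n/ν → A: 5.800, B: 7.625; A is limiting.
n(R) = (3/3) × 17.40 = 17.40 mol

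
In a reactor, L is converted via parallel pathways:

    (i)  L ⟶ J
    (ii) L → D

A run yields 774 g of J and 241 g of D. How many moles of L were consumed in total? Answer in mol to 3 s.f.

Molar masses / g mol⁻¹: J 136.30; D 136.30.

n(J) = 774 / 136.30 = 5.679 mol
n(D) = 241 / 136.30 = 1.768 mol
n(L) via (i) = (1/1)×5.679 = 5.679 mol
n(L) via (ii) = (1/1)×1.768 = 1.768 mol
total n(L) = 5.679 + 1.768 = 7.447 mol

7.45 mol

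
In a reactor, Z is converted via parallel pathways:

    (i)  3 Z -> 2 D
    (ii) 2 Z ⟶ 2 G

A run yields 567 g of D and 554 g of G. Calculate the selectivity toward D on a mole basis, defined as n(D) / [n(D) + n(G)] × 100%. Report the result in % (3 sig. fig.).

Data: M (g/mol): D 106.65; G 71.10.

40.6 %

n(D) = 567 / 106.65 = 5.316 mol
n(G) = 554 / 71.10 = 7.792 mol
selectivity = 5.316/(5.316+7.792) × 100 = 40.56 %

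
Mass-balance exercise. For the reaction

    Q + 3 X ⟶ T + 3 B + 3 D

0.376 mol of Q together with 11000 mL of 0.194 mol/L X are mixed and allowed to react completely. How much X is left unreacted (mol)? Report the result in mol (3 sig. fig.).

n(Q) = 0.3760 mol
n(X) = 0.194 × 11000/1000 = 2.134 mol
n/ν for Q = 0.3760/1 = 0.3760
n/ν for X = 2.134/3 = 0.7113
Smallest n/ν is Q → limiting reagent.
X consumed = (3/1) × 0.3760 = 1.128 mol
X remaining = 2.134 − 1.128 = 1.006 mol

1.01 mol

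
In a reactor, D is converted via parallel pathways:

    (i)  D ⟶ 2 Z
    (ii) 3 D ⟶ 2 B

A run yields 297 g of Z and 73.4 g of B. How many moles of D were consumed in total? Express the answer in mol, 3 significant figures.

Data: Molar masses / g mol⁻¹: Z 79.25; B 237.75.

n(Z) = 297 / 79.25 = 3.748 mol
n(B) = 73.4 / 237.75 = 0.3087 mol
n(D) via (i) = (1/2)×3.748 = 1.874 mol
n(D) via (ii) = (3/2)×0.3087 = 0.4631 mol
total n(D) = 1.874 + 0.4631 = 2.337 mol

2.34 mol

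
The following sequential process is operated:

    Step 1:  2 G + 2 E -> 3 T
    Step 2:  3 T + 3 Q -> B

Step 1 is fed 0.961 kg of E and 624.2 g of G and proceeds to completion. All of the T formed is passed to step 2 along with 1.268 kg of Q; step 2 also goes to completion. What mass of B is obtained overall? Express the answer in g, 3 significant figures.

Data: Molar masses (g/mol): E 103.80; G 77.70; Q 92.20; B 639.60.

Step 1:
n(E) = 0.9610×1000 / 103.80 = 9.258 mol
n(G) = 624.2 / 77.70 = 8.033 mol
n/ν for E = 9.258/2 = 4.629
n/ν for G = 8.033/2 = 4.017
Smallest n/ν is G → limiting reagent.
n(T) produced = (3/2) × 8.033 = 12.05 mol
Step 2:
n(T) available = 12.05 mol
n(Q) = 1.268×1000 / 92.20 = 13.75 mol
n/ν for T = 12.05/3 = 4.017
n/ν for Q = 13.75/3 = 4.583
Smallest n/ν is T → limiting reagent.
n(B) = (1/3) × 12.05 = 4.017 mol
mass = 4.017 × 639.60 = 2569 g

2570 g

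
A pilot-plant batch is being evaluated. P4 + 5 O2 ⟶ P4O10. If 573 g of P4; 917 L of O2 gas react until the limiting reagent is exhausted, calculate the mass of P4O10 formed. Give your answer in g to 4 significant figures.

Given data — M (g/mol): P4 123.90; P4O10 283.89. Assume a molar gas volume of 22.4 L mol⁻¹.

1313 g

n(P4) = 573.0 / 123.90 = 4.625 mol
n(O2) = 917.0 / 22.4 = 40.94 mol
n/ν for P4 = 4.625/1 = 4.625
n/ν for O2 = 40.94/5 = 8.188
Smallest n/ν is P4 → limiting reagent.
n(P4O10) = (1/1) × 4.625 = 4.625 mol
mass = 4.625 × 283.89 = 1313 g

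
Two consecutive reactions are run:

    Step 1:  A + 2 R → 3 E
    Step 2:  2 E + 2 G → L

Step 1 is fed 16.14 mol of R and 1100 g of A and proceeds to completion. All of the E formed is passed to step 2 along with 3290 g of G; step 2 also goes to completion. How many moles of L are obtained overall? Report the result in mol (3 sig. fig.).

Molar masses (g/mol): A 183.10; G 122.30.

Step 1:
n(R) = 16.14 mol
n(A) = 1100 / 183.10 = 6.008 mol
n/ν for R = 16.14/2 = 8.070
n/ν for A = 6.008/1 = 6.008
Smallest n/ν is A → limiting reagent.
n(E) produced = (3/1) × 6.008 = 18.02 mol
Step 2:
n(E) available = 18.02 mol
n(G) = 3290 / 122.30 = 26.90 mol
n/ν for E = 18.02/2 = 9.010
n/ν for G = 26.90/2 = 13.45
Smallest n/ν is E → limiting reagent.
n(L) = (1/2) × 18.02 = 9.010 mol

9.01 mol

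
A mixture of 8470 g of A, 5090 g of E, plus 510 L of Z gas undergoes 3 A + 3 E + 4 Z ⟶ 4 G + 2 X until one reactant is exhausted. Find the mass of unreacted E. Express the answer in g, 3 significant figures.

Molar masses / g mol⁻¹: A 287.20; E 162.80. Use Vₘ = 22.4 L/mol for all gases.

2310 g

n(A) = 8470 / 287.20 = 29.49 mol
n(E) = 5090 / 162.80 = 31.27 mol
n(Z) = 510.0 / 22.4 = 22.77 mol
n/ν for A = 29.49/3 = 9.830
n/ν for E = 31.27/3 = 10.42
n/ν for Z = 22.77/4 = 5.693
Smallest n/ν is Z → limiting reagent.
E consumed = (3/4) × 22.77 = 17.08 mol
E remaining = 31.27 − 17.08 = 14.19 mol
mass = 14.19 × 162.80 = 2310 g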